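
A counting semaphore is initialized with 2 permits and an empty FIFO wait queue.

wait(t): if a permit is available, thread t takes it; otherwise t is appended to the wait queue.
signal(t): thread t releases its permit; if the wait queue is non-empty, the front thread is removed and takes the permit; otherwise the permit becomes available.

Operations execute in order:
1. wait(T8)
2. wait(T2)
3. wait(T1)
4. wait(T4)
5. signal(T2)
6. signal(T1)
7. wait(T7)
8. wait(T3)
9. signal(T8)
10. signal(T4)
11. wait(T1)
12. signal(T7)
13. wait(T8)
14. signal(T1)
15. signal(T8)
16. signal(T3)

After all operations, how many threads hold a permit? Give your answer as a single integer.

Answer: 0

Derivation:
Step 1: wait(T8) -> count=1 queue=[] holders={T8}
Step 2: wait(T2) -> count=0 queue=[] holders={T2,T8}
Step 3: wait(T1) -> count=0 queue=[T1] holders={T2,T8}
Step 4: wait(T4) -> count=0 queue=[T1,T4] holders={T2,T8}
Step 5: signal(T2) -> count=0 queue=[T4] holders={T1,T8}
Step 6: signal(T1) -> count=0 queue=[] holders={T4,T8}
Step 7: wait(T7) -> count=0 queue=[T7] holders={T4,T8}
Step 8: wait(T3) -> count=0 queue=[T7,T3] holders={T4,T8}
Step 9: signal(T8) -> count=0 queue=[T3] holders={T4,T7}
Step 10: signal(T4) -> count=0 queue=[] holders={T3,T7}
Step 11: wait(T1) -> count=0 queue=[T1] holders={T3,T7}
Step 12: signal(T7) -> count=0 queue=[] holders={T1,T3}
Step 13: wait(T8) -> count=0 queue=[T8] holders={T1,T3}
Step 14: signal(T1) -> count=0 queue=[] holders={T3,T8}
Step 15: signal(T8) -> count=1 queue=[] holders={T3}
Step 16: signal(T3) -> count=2 queue=[] holders={none}
Final holders: {none} -> 0 thread(s)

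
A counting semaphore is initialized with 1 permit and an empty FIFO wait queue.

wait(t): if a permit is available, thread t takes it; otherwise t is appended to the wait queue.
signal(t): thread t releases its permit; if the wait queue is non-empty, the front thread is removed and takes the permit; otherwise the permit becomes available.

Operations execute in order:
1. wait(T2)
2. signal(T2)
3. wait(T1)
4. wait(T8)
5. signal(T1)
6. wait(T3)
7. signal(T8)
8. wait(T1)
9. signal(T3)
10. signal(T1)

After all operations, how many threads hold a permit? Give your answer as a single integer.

Step 1: wait(T2) -> count=0 queue=[] holders={T2}
Step 2: signal(T2) -> count=1 queue=[] holders={none}
Step 3: wait(T1) -> count=0 queue=[] holders={T1}
Step 4: wait(T8) -> count=0 queue=[T8] holders={T1}
Step 5: signal(T1) -> count=0 queue=[] holders={T8}
Step 6: wait(T3) -> count=0 queue=[T3] holders={T8}
Step 7: signal(T8) -> count=0 queue=[] holders={T3}
Step 8: wait(T1) -> count=0 queue=[T1] holders={T3}
Step 9: signal(T3) -> count=0 queue=[] holders={T1}
Step 10: signal(T1) -> count=1 queue=[] holders={none}
Final holders: {none} -> 0 thread(s)

Answer: 0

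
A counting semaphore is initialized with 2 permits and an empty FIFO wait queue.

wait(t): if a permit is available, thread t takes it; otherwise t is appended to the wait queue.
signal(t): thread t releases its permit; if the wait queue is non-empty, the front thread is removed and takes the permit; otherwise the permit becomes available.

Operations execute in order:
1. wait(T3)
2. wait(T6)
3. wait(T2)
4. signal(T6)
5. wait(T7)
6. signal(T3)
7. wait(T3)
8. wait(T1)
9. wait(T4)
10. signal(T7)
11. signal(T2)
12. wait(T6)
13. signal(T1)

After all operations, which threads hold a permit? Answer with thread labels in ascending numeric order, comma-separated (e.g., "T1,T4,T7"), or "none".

Answer: T3,T4

Derivation:
Step 1: wait(T3) -> count=1 queue=[] holders={T3}
Step 2: wait(T6) -> count=0 queue=[] holders={T3,T6}
Step 3: wait(T2) -> count=0 queue=[T2] holders={T3,T6}
Step 4: signal(T6) -> count=0 queue=[] holders={T2,T3}
Step 5: wait(T7) -> count=0 queue=[T7] holders={T2,T3}
Step 6: signal(T3) -> count=0 queue=[] holders={T2,T7}
Step 7: wait(T3) -> count=0 queue=[T3] holders={T2,T7}
Step 8: wait(T1) -> count=0 queue=[T3,T1] holders={T2,T7}
Step 9: wait(T4) -> count=0 queue=[T3,T1,T4] holders={T2,T7}
Step 10: signal(T7) -> count=0 queue=[T1,T4] holders={T2,T3}
Step 11: signal(T2) -> count=0 queue=[T4] holders={T1,T3}
Step 12: wait(T6) -> count=0 queue=[T4,T6] holders={T1,T3}
Step 13: signal(T1) -> count=0 queue=[T6] holders={T3,T4}
Final holders: T3,T4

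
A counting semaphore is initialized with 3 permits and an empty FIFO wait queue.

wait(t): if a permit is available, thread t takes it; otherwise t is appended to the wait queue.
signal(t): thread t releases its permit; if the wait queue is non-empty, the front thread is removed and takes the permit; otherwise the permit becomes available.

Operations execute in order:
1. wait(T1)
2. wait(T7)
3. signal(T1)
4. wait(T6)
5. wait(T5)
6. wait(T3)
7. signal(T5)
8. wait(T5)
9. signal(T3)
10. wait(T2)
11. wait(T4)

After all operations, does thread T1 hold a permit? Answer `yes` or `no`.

Step 1: wait(T1) -> count=2 queue=[] holders={T1}
Step 2: wait(T7) -> count=1 queue=[] holders={T1,T7}
Step 3: signal(T1) -> count=2 queue=[] holders={T7}
Step 4: wait(T6) -> count=1 queue=[] holders={T6,T7}
Step 5: wait(T5) -> count=0 queue=[] holders={T5,T6,T7}
Step 6: wait(T3) -> count=0 queue=[T3] holders={T5,T6,T7}
Step 7: signal(T5) -> count=0 queue=[] holders={T3,T6,T7}
Step 8: wait(T5) -> count=0 queue=[T5] holders={T3,T6,T7}
Step 9: signal(T3) -> count=0 queue=[] holders={T5,T6,T7}
Step 10: wait(T2) -> count=0 queue=[T2] holders={T5,T6,T7}
Step 11: wait(T4) -> count=0 queue=[T2,T4] holders={T5,T6,T7}
Final holders: {T5,T6,T7} -> T1 not in holders

Answer: no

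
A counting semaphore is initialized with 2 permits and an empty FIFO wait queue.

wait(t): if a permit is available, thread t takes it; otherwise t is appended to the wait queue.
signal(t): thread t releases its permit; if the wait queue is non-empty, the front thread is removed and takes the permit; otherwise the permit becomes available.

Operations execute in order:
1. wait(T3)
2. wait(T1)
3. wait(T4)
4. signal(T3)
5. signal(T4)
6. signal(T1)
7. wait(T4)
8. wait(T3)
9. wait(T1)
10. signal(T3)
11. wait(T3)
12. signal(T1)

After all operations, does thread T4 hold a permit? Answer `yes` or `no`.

Answer: yes

Derivation:
Step 1: wait(T3) -> count=1 queue=[] holders={T3}
Step 2: wait(T1) -> count=0 queue=[] holders={T1,T3}
Step 3: wait(T4) -> count=0 queue=[T4] holders={T1,T3}
Step 4: signal(T3) -> count=0 queue=[] holders={T1,T4}
Step 5: signal(T4) -> count=1 queue=[] holders={T1}
Step 6: signal(T1) -> count=2 queue=[] holders={none}
Step 7: wait(T4) -> count=1 queue=[] holders={T4}
Step 8: wait(T3) -> count=0 queue=[] holders={T3,T4}
Step 9: wait(T1) -> count=0 queue=[T1] holders={T3,T4}
Step 10: signal(T3) -> count=0 queue=[] holders={T1,T4}
Step 11: wait(T3) -> count=0 queue=[T3] holders={T1,T4}
Step 12: signal(T1) -> count=0 queue=[] holders={T3,T4}
Final holders: {T3,T4} -> T4 in holders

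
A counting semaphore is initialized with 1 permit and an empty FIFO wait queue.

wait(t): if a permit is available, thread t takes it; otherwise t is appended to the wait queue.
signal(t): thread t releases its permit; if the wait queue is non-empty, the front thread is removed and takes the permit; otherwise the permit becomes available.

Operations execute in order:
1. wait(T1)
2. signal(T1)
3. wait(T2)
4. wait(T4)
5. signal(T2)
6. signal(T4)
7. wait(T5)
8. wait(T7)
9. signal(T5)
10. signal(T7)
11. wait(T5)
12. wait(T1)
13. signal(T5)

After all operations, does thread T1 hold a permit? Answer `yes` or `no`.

Step 1: wait(T1) -> count=0 queue=[] holders={T1}
Step 2: signal(T1) -> count=1 queue=[] holders={none}
Step 3: wait(T2) -> count=0 queue=[] holders={T2}
Step 4: wait(T4) -> count=0 queue=[T4] holders={T2}
Step 5: signal(T2) -> count=0 queue=[] holders={T4}
Step 6: signal(T4) -> count=1 queue=[] holders={none}
Step 7: wait(T5) -> count=0 queue=[] holders={T5}
Step 8: wait(T7) -> count=0 queue=[T7] holders={T5}
Step 9: signal(T5) -> count=0 queue=[] holders={T7}
Step 10: signal(T7) -> count=1 queue=[] holders={none}
Step 11: wait(T5) -> count=0 queue=[] holders={T5}
Step 12: wait(T1) -> count=0 queue=[T1] holders={T5}
Step 13: signal(T5) -> count=0 queue=[] holders={T1}
Final holders: {T1} -> T1 in holders

Answer: yes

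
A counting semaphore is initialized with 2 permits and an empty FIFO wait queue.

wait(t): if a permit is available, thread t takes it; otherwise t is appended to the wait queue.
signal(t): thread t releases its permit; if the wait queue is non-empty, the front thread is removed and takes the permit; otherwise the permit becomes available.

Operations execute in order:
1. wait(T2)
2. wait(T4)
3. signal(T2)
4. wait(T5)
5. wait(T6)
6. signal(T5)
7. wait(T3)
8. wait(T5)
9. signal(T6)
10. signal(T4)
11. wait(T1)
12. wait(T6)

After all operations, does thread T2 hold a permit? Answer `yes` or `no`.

Answer: no

Derivation:
Step 1: wait(T2) -> count=1 queue=[] holders={T2}
Step 2: wait(T4) -> count=0 queue=[] holders={T2,T4}
Step 3: signal(T2) -> count=1 queue=[] holders={T4}
Step 4: wait(T5) -> count=0 queue=[] holders={T4,T5}
Step 5: wait(T6) -> count=0 queue=[T6] holders={T4,T5}
Step 6: signal(T5) -> count=0 queue=[] holders={T4,T6}
Step 7: wait(T3) -> count=0 queue=[T3] holders={T4,T6}
Step 8: wait(T5) -> count=0 queue=[T3,T5] holders={T4,T6}
Step 9: signal(T6) -> count=0 queue=[T5] holders={T3,T4}
Step 10: signal(T4) -> count=0 queue=[] holders={T3,T5}
Step 11: wait(T1) -> count=0 queue=[T1] holders={T3,T5}
Step 12: wait(T6) -> count=0 queue=[T1,T6] holders={T3,T5}
Final holders: {T3,T5} -> T2 not in holders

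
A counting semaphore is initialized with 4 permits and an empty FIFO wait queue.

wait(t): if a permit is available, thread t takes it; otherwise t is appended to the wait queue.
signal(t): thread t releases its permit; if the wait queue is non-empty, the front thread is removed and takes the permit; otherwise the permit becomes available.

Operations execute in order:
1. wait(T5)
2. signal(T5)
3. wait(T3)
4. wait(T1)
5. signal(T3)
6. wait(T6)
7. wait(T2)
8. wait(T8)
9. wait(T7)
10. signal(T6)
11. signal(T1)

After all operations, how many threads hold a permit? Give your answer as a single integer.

Answer: 3

Derivation:
Step 1: wait(T5) -> count=3 queue=[] holders={T5}
Step 2: signal(T5) -> count=4 queue=[] holders={none}
Step 3: wait(T3) -> count=3 queue=[] holders={T3}
Step 4: wait(T1) -> count=2 queue=[] holders={T1,T3}
Step 5: signal(T3) -> count=3 queue=[] holders={T1}
Step 6: wait(T6) -> count=2 queue=[] holders={T1,T6}
Step 7: wait(T2) -> count=1 queue=[] holders={T1,T2,T6}
Step 8: wait(T8) -> count=0 queue=[] holders={T1,T2,T6,T8}
Step 9: wait(T7) -> count=0 queue=[T7] holders={T1,T2,T6,T8}
Step 10: signal(T6) -> count=0 queue=[] holders={T1,T2,T7,T8}
Step 11: signal(T1) -> count=1 queue=[] holders={T2,T7,T8}
Final holders: {T2,T7,T8} -> 3 thread(s)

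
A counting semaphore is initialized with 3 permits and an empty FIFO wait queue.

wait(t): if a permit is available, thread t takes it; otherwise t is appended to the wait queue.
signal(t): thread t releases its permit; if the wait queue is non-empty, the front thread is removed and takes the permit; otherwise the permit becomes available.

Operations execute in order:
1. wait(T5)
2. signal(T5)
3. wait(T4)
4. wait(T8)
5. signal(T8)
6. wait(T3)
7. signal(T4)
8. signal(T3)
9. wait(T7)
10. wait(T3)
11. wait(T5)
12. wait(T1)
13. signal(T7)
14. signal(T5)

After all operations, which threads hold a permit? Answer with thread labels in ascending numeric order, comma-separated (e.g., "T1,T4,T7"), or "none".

Step 1: wait(T5) -> count=2 queue=[] holders={T5}
Step 2: signal(T5) -> count=3 queue=[] holders={none}
Step 3: wait(T4) -> count=2 queue=[] holders={T4}
Step 4: wait(T8) -> count=1 queue=[] holders={T4,T8}
Step 5: signal(T8) -> count=2 queue=[] holders={T4}
Step 6: wait(T3) -> count=1 queue=[] holders={T3,T4}
Step 7: signal(T4) -> count=2 queue=[] holders={T3}
Step 8: signal(T3) -> count=3 queue=[] holders={none}
Step 9: wait(T7) -> count=2 queue=[] holders={T7}
Step 10: wait(T3) -> count=1 queue=[] holders={T3,T7}
Step 11: wait(T5) -> count=0 queue=[] holders={T3,T5,T7}
Step 12: wait(T1) -> count=0 queue=[T1] holders={T3,T5,T7}
Step 13: signal(T7) -> count=0 queue=[] holders={T1,T3,T5}
Step 14: signal(T5) -> count=1 queue=[] holders={T1,T3}
Final holders: T1,T3

Answer: T1,T3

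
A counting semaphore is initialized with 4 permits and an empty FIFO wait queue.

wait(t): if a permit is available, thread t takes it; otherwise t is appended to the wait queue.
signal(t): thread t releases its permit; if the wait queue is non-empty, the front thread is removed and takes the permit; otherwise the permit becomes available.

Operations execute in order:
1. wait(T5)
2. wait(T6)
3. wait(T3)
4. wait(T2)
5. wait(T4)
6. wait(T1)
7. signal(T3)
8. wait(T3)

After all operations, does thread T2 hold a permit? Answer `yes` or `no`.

Answer: yes

Derivation:
Step 1: wait(T5) -> count=3 queue=[] holders={T5}
Step 2: wait(T6) -> count=2 queue=[] holders={T5,T6}
Step 3: wait(T3) -> count=1 queue=[] holders={T3,T5,T6}
Step 4: wait(T2) -> count=0 queue=[] holders={T2,T3,T5,T6}
Step 5: wait(T4) -> count=0 queue=[T4] holders={T2,T3,T5,T6}
Step 6: wait(T1) -> count=0 queue=[T4,T1] holders={T2,T3,T5,T6}
Step 7: signal(T3) -> count=0 queue=[T1] holders={T2,T4,T5,T6}
Step 8: wait(T3) -> count=0 queue=[T1,T3] holders={T2,T4,T5,T6}
Final holders: {T2,T4,T5,T6} -> T2 in holders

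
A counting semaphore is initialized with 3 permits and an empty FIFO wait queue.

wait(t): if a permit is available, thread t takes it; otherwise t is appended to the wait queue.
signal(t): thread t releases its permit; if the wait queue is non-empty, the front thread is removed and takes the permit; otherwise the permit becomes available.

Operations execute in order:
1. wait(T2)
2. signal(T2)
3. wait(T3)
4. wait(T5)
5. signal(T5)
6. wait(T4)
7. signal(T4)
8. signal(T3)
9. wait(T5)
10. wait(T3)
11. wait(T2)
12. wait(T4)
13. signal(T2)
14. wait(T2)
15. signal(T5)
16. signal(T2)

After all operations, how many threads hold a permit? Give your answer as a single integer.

Step 1: wait(T2) -> count=2 queue=[] holders={T2}
Step 2: signal(T2) -> count=3 queue=[] holders={none}
Step 3: wait(T3) -> count=2 queue=[] holders={T3}
Step 4: wait(T5) -> count=1 queue=[] holders={T3,T5}
Step 5: signal(T5) -> count=2 queue=[] holders={T3}
Step 6: wait(T4) -> count=1 queue=[] holders={T3,T4}
Step 7: signal(T4) -> count=2 queue=[] holders={T3}
Step 8: signal(T3) -> count=3 queue=[] holders={none}
Step 9: wait(T5) -> count=2 queue=[] holders={T5}
Step 10: wait(T3) -> count=1 queue=[] holders={T3,T5}
Step 11: wait(T2) -> count=0 queue=[] holders={T2,T3,T5}
Step 12: wait(T4) -> count=0 queue=[T4] holders={T2,T3,T5}
Step 13: signal(T2) -> count=0 queue=[] holders={T3,T4,T5}
Step 14: wait(T2) -> count=0 queue=[T2] holders={T3,T4,T5}
Step 15: signal(T5) -> count=0 queue=[] holders={T2,T3,T4}
Step 16: signal(T2) -> count=1 queue=[] holders={T3,T4}
Final holders: {T3,T4} -> 2 thread(s)

Answer: 2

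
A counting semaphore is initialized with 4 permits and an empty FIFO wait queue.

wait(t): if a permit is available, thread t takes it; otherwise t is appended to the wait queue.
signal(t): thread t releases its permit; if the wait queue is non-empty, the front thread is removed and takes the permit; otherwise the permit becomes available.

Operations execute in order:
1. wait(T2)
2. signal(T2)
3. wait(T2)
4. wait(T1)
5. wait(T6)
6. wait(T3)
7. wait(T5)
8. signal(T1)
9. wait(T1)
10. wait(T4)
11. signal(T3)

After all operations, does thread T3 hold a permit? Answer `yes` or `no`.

Step 1: wait(T2) -> count=3 queue=[] holders={T2}
Step 2: signal(T2) -> count=4 queue=[] holders={none}
Step 3: wait(T2) -> count=3 queue=[] holders={T2}
Step 4: wait(T1) -> count=2 queue=[] holders={T1,T2}
Step 5: wait(T6) -> count=1 queue=[] holders={T1,T2,T6}
Step 6: wait(T3) -> count=0 queue=[] holders={T1,T2,T3,T6}
Step 7: wait(T5) -> count=0 queue=[T5] holders={T1,T2,T3,T6}
Step 8: signal(T1) -> count=0 queue=[] holders={T2,T3,T5,T6}
Step 9: wait(T1) -> count=0 queue=[T1] holders={T2,T3,T5,T6}
Step 10: wait(T4) -> count=0 queue=[T1,T4] holders={T2,T3,T5,T6}
Step 11: signal(T3) -> count=0 queue=[T4] holders={T1,T2,T5,T6}
Final holders: {T1,T2,T5,T6} -> T3 not in holders

Answer: no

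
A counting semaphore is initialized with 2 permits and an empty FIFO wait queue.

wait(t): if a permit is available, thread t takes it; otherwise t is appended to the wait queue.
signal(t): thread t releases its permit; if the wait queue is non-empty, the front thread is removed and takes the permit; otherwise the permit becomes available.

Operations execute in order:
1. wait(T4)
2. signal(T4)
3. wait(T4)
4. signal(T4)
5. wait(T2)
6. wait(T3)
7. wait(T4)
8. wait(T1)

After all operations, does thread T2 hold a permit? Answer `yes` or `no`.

Step 1: wait(T4) -> count=1 queue=[] holders={T4}
Step 2: signal(T4) -> count=2 queue=[] holders={none}
Step 3: wait(T4) -> count=1 queue=[] holders={T4}
Step 4: signal(T4) -> count=2 queue=[] holders={none}
Step 5: wait(T2) -> count=1 queue=[] holders={T2}
Step 6: wait(T3) -> count=0 queue=[] holders={T2,T3}
Step 7: wait(T4) -> count=0 queue=[T4] holders={T2,T3}
Step 8: wait(T1) -> count=0 queue=[T4,T1] holders={T2,T3}
Final holders: {T2,T3} -> T2 in holders

Answer: yes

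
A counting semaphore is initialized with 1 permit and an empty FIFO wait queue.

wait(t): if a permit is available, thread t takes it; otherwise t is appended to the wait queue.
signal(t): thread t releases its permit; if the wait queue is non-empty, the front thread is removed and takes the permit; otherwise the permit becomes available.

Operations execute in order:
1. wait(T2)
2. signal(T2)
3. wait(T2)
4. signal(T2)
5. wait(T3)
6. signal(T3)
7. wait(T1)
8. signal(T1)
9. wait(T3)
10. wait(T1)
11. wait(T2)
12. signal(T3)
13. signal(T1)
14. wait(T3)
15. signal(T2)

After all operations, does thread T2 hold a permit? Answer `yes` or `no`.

Step 1: wait(T2) -> count=0 queue=[] holders={T2}
Step 2: signal(T2) -> count=1 queue=[] holders={none}
Step 3: wait(T2) -> count=0 queue=[] holders={T2}
Step 4: signal(T2) -> count=1 queue=[] holders={none}
Step 5: wait(T3) -> count=0 queue=[] holders={T3}
Step 6: signal(T3) -> count=1 queue=[] holders={none}
Step 7: wait(T1) -> count=0 queue=[] holders={T1}
Step 8: signal(T1) -> count=1 queue=[] holders={none}
Step 9: wait(T3) -> count=0 queue=[] holders={T3}
Step 10: wait(T1) -> count=0 queue=[T1] holders={T3}
Step 11: wait(T2) -> count=0 queue=[T1,T2] holders={T3}
Step 12: signal(T3) -> count=0 queue=[T2] holders={T1}
Step 13: signal(T1) -> count=0 queue=[] holders={T2}
Step 14: wait(T3) -> count=0 queue=[T3] holders={T2}
Step 15: signal(T2) -> count=0 queue=[] holders={T3}
Final holders: {T3} -> T2 not in holders

Answer: no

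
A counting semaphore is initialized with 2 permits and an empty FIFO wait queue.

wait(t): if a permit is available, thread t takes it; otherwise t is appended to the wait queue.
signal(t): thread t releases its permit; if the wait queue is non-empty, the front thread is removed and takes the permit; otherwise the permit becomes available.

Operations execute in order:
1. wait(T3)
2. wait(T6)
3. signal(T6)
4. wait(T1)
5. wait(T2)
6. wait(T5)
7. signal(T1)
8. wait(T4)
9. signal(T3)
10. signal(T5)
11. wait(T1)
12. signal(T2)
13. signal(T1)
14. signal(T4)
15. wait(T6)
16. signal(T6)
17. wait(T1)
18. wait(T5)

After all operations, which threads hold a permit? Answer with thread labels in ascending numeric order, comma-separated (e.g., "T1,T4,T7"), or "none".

Answer: T1,T5

Derivation:
Step 1: wait(T3) -> count=1 queue=[] holders={T3}
Step 2: wait(T6) -> count=0 queue=[] holders={T3,T6}
Step 3: signal(T6) -> count=1 queue=[] holders={T3}
Step 4: wait(T1) -> count=0 queue=[] holders={T1,T3}
Step 5: wait(T2) -> count=0 queue=[T2] holders={T1,T3}
Step 6: wait(T5) -> count=0 queue=[T2,T5] holders={T1,T3}
Step 7: signal(T1) -> count=0 queue=[T5] holders={T2,T3}
Step 8: wait(T4) -> count=0 queue=[T5,T4] holders={T2,T3}
Step 9: signal(T3) -> count=0 queue=[T4] holders={T2,T5}
Step 10: signal(T5) -> count=0 queue=[] holders={T2,T4}
Step 11: wait(T1) -> count=0 queue=[T1] holders={T2,T4}
Step 12: signal(T2) -> count=0 queue=[] holders={T1,T4}
Step 13: signal(T1) -> count=1 queue=[] holders={T4}
Step 14: signal(T4) -> count=2 queue=[] holders={none}
Step 15: wait(T6) -> count=1 queue=[] holders={T6}
Step 16: signal(T6) -> count=2 queue=[] holders={none}
Step 17: wait(T1) -> count=1 queue=[] holders={T1}
Step 18: wait(T5) -> count=0 queue=[] holders={T1,T5}
Final holders: T1,T5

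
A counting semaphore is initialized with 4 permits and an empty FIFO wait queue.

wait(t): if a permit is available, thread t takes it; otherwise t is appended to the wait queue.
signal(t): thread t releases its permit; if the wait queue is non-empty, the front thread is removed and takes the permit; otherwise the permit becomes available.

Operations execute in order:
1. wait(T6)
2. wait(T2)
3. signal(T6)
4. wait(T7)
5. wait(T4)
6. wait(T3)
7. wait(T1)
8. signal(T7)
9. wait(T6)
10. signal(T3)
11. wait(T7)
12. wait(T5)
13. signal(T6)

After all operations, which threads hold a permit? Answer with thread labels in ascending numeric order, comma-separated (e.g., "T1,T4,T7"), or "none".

Step 1: wait(T6) -> count=3 queue=[] holders={T6}
Step 2: wait(T2) -> count=2 queue=[] holders={T2,T6}
Step 3: signal(T6) -> count=3 queue=[] holders={T2}
Step 4: wait(T7) -> count=2 queue=[] holders={T2,T7}
Step 5: wait(T4) -> count=1 queue=[] holders={T2,T4,T7}
Step 6: wait(T3) -> count=0 queue=[] holders={T2,T3,T4,T7}
Step 7: wait(T1) -> count=0 queue=[T1] holders={T2,T3,T4,T7}
Step 8: signal(T7) -> count=0 queue=[] holders={T1,T2,T3,T4}
Step 9: wait(T6) -> count=0 queue=[T6] holders={T1,T2,T3,T4}
Step 10: signal(T3) -> count=0 queue=[] holders={T1,T2,T4,T6}
Step 11: wait(T7) -> count=0 queue=[T7] holders={T1,T2,T4,T6}
Step 12: wait(T5) -> count=0 queue=[T7,T5] holders={T1,T2,T4,T6}
Step 13: signal(T6) -> count=0 queue=[T5] holders={T1,T2,T4,T7}
Final holders: T1,T2,T4,T7

Answer: T1,T2,T4,T7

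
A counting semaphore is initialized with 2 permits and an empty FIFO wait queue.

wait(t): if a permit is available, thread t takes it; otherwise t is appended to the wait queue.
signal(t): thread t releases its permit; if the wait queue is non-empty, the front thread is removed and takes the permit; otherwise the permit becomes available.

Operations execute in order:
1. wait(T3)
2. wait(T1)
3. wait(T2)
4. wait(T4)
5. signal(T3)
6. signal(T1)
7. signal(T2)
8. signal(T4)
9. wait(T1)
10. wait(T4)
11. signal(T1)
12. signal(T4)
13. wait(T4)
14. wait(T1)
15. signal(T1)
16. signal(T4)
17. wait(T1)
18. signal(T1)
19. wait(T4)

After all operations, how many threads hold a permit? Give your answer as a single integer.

Step 1: wait(T3) -> count=1 queue=[] holders={T3}
Step 2: wait(T1) -> count=0 queue=[] holders={T1,T3}
Step 3: wait(T2) -> count=0 queue=[T2] holders={T1,T3}
Step 4: wait(T4) -> count=0 queue=[T2,T4] holders={T1,T3}
Step 5: signal(T3) -> count=0 queue=[T4] holders={T1,T2}
Step 6: signal(T1) -> count=0 queue=[] holders={T2,T4}
Step 7: signal(T2) -> count=1 queue=[] holders={T4}
Step 8: signal(T4) -> count=2 queue=[] holders={none}
Step 9: wait(T1) -> count=1 queue=[] holders={T1}
Step 10: wait(T4) -> count=0 queue=[] holders={T1,T4}
Step 11: signal(T1) -> count=1 queue=[] holders={T4}
Step 12: signal(T4) -> count=2 queue=[] holders={none}
Step 13: wait(T4) -> count=1 queue=[] holders={T4}
Step 14: wait(T1) -> count=0 queue=[] holders={T1,T4}
Step 15: signal(T1) -> count=1 queue=[] holders={T4}
Step 16: signal(T4) -> count=2 queue=[] holders={none}
Step 17: wait(T1) -> count=1 queue=[] holders={T1}
Step 18: signal(T1) -> count=2 queue=[] holders={none}
Step 19: wait(T4) -> count=1 queue=[] holders={T4}
Final holders: {T4} -> 1 thread(s)

Answer: 1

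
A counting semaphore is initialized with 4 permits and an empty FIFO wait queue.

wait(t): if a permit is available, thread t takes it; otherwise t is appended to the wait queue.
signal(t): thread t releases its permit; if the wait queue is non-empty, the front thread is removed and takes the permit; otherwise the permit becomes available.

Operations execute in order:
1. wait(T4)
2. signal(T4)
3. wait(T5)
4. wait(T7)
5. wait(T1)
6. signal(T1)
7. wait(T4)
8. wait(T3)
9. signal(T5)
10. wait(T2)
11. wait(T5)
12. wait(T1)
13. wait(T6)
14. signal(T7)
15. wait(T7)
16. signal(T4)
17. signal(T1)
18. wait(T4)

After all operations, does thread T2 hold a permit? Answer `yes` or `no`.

Step 1: wait(T4) -> count=3 queue=[] holders={T4}
Step 2: signal(T4) -> count=4 queue=[] holders={none}
Step 3: wait(T5) -> count=3 queue=[] holders={T5}
Step 4: wait(T7) -> count=2 queue=[] holders={T5,T7}
Step 5: wait(T1) -> count=1 queue=[] holders={T1,T5,T7}
Step 6: signal(T1) -> count=2 queue=[] holders={T5,T7}
Step 7: wait(T4) -> count=1 queue=[] holders={T4,T5,T7}
Step 8: wait(T3) -> count=0 queue=[] holders={T3,T4,T5,T7}
Step 9: signal(T5) -> count=1 queue=[] holders={T3,T4,T7}
Step 10: wait(T2) -> count=0 queue=[] holders={T2,T3,T4,T7}
Step 11: wait(T5) -> count=0 queue=[T5] holders={T2,T3,T4,T7}
Step 12: wait(T1) -> count=0 queue=[T5,T1] holders={T2,T3,T4,T7}
Step 13: wait(T6) -> count=0 queue=[T5,T1,T6] holders={T2,T3,T4,T7}
Step 14: signal(T7) -> count=0 queue=[T1,T6] holders={T2,T3,T4,T5}
Step 15: wait(T7) -> count=0 queue=[T1,T6,T7] holders={T2,T3,T4,T5}
Step 16: signal(T4) -> count=0 queue=[T6,T7] holders={T1,T2,T3,T5}
Step 17: signal(T1) -> count=0 queue=[T7] holders={T2,T3,T5,T6}
Step 18: wait(T4) -> count=0 queue=[T7,T4] holders={T2,T3,T5,T6}
Final holders: {T2,T3,T5,T6} -> T2 in holders

Answer: yes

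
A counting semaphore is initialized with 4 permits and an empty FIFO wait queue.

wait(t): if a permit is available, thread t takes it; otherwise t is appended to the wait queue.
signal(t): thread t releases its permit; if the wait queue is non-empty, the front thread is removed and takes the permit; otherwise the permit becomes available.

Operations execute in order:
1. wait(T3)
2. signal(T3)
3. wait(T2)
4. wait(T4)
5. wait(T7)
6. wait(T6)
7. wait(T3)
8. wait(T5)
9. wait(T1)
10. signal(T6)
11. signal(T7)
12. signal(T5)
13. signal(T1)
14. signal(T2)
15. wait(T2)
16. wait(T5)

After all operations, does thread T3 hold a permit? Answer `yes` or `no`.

Step 1: wait(T3) -> count=3 queue=[] holders={T3}
Step 2: signal(T3) -> count=4 queue=[] holders={none}
Step 3: wait(T2) -> count=3 queue=[] holders={T2}
Step 4: wait(T4) -> count=2 queue=[] holders={T2,T4}
Step 5: wait(T7) -> count=1 queue=[] holders={T2,T4,T7}
Step 6: wait(T6) -> count=0 queue=[] holders={T2,T4,T6,T7}
Step 7: wait(T3) -> count=0 queue=[T3] holders={T2,T4,T6,T7}
Step 8: wait(T5) -> count=0 queue=[T3,T5] holders={T2,T4,T6,T7}
Step 9: wait(T1) -> count=0 queue=[T3,T5,T1] holders={T2,T4,T6,T7}
Step 10: signal(T6) -> count=0 queue=[T5,T1] holders={T2,T3,T4,T7}
Step 11: signal(T7) -> count=0 queue=[T1] holders={T2,T3,T4,T5}
Step 12: signal(T5) -> count=0 queue=[] holders={T1,T2,T3,T4}
Step 13: signal(T1) -> count=1 queue=[] holders={T2,T3,T4}
Step 14: signal(T2) -> count=2 queue=[] holders={T3,T4}
Step 15: wait(T2) -> count=1 queue=[] holders={T2,T3,T4}
Step 16: wait(T5) -> count=0 queue=[] holders={T2,T3,T4,T5}
Final holders: {T2,T3,T4,T5} -> T3 in holders

Answer: yes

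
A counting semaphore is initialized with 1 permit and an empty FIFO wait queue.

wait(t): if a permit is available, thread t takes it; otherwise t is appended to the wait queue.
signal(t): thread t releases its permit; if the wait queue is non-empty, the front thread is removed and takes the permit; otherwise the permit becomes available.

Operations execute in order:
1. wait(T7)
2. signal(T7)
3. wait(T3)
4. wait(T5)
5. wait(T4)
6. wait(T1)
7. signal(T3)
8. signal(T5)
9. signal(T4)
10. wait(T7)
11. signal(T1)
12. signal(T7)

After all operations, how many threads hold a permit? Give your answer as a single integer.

Answer: 0

Derivation:
Step 1: wait(T7) -> count=0 queue=[] holders={T7}
Step 2: signal(T7) -> count=1 queue=[] holders={none}
Step 3: wait(T3) -> count=0 queue=[] holders={T3}
Step 4: wait(T5) -> count=0 queue=[T5] holders={T3}
Step 5: wait(T4) -> count=0 queue=[T5,T4] holders={T3}
Step 6: wait(T1) -> count=0 queue=[T5,T4,T1] holders={T3}
Step 7: signal(T3) -> count=0 queue=[T4,T1] holders={T5}
Step 8: signal(T5) -> count=0 queue=[T1] holders={T4}
Step 9: signal(T4) -> count=0 queue=[] holders={T1}
Step 10: wait(T7) -> count=0 queue=[T7] holders={T1}
Step 11: signal(T1) -> count=0 queue=[] holders={T7}
Step 12: signal(T7) -> count=1 queue=[] holders={none}
Final holders: {none} -> 0 thread(s)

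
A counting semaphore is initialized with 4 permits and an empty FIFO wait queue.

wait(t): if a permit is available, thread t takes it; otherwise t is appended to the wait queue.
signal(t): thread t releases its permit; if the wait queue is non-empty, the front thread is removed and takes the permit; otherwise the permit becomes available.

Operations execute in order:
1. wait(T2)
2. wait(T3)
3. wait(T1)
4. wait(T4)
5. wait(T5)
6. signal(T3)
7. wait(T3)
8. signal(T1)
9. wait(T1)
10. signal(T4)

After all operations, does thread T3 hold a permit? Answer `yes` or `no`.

Step 1: wait(T2) -> count=3 queue=[] holders={T2}
Step 2: wait(T3) -> count=2 queue=[] holders={T2,T3}
Step 3: wait(T1) -> count=1 queue=[] holders={T1,T2,T3}
Step 4: wait(T4) -> count=0 queue=[] holders={T1,T2,T3,T4}
Step 5: wait(T5) -> count=0 queue=[T5] holders={T1,T2,T3,T4}
Step 6: signal(T3) -> count=0 queue=[] holders={T1,T2,T4,T5}
Step 7: wait(T3) -> count=0 queue=[T3] holders={T1,T2,T4,T5}
Step 8: signal(T1) -> count=0 queue=[] holders={T2,T3,T4,T5}
Step 9: wait(T1) -> count=0 queue=[T1] holders={T2,T3,T4,T5}
Step 10: signal(T4) -> count=0 queue=[] holders={T1,T2,T3,T5}
Final holders: {T1,T2,T3,T5} -> T3 in holders

Answer: yes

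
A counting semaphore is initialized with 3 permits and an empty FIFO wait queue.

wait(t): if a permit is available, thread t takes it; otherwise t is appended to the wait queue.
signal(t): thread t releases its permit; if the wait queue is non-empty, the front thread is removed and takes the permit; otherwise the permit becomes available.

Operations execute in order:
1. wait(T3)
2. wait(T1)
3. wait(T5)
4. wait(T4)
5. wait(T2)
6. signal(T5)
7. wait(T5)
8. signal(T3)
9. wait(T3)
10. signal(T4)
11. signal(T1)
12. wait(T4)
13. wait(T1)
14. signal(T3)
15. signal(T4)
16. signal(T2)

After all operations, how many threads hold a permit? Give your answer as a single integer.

Step 1: wait(T3) -> count=2 queue=[] holders={T3}
Step 2: wait(T1) -> count=1 queue=[] holders={T1,T3}
Step 3: wait(T5) -> count=0 queue=[] holders={T1,T3,T5}
Step 4: wait(T4) -> count=0 queue=[T4] holders={T1,T3,T5}
Step 5: wait(T2) -> count=0 queue=[T4,T2] holders={T1,T3,T5}
Step 6: signal(T5) -> count=0 queue=[T2] holders={T1,T3,T4}
Step 7: wait(T5) -> count=0 queue=[T2,T5] holders={T1,T3,T4}
Step 8: signal(T3) -> count=0 queue=[T5] holders={T1,T2,T4}
Step 9: wait(T3) -> count=0 queue=[T5,T3] holders={T1,T2,T4}
Step 10: signal(T4) -> count=0 queue=[T3] holders={T1,T2,T5}
Step 11: signal(T1) -> count=0 queue=[] holders={T2,T3,T5}
Step 12: wait(T4) -> count=0 queue=[T4] holders={T2,T3,T5}
Step 13: wait(T1) -> count=0 queue=[T4,T1] holders={T2,T3,T5}
Step 14: signal(T3) -> count=0 queue=[T1] holders={T2,T4,T5}
Step 15: signal(T4) -> count=0 queue=[] holders={T1,T2,T5}
Step 16: signal(T2) -> count=1 queue=[] holders={T1,T5}
Final holders: {T1,T5} -> 2 thread(s)

Answer: 2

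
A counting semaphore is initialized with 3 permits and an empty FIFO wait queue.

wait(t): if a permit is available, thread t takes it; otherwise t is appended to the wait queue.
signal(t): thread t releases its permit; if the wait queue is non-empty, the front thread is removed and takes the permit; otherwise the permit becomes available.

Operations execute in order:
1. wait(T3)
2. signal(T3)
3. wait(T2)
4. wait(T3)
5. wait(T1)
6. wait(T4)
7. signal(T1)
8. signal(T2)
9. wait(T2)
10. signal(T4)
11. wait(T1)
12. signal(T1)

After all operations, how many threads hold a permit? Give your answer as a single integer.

Answer: 2

Derivation:
Step 1: wait(T3) -> count=2 queue=[] holders={T3}
Step 2: signal(T3) -> count=3 queue=[] holders={none}
Step 3: wait(T2) -> count=2 queue=[] holders={T2}
Step 4: wait(T3) -> count=1 queue=[] holders={T2,T3}
Step 5: wait(T1) -> count=0 queue=[] holders={T1,T2,T3}
Step 6: wait(T4) -> count=0 queue=[T4] holders={T1,T2,T3}
Step 7: signal(T1) -> count=0 queue=[] holders={T2,T3,T4}
Step 8: signal(T2) -> count=1 queue=[] holders={T3,T4}
Step 9: wait(T2) -> count=0 queue=[] holders={T2,T3,T4}
Step 10: signal(T4) -> count=1 queue=[] holders={T2,T3}
Step 11: wait(T1) -> count=0 queue=[] holders={T1,T2,T3}
Step 12: signal(T1) -> count=1 queue=[] holders={T2,T3}
Final holders: {T2,T3} -> 2 thread(s)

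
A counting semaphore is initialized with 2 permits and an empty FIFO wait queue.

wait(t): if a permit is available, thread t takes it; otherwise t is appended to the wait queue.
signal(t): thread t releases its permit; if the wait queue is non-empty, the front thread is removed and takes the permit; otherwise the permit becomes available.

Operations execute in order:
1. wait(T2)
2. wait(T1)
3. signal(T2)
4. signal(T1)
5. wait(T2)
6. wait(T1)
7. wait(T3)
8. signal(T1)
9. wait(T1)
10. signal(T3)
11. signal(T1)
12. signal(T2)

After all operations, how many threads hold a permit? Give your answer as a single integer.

Answer: 0

Derivation:
Step 1: wait(T2) -> count=1 queue=[] holders={T2}
Step 2: wait(T1) -> count=0 queue=[] holders={T1,T2}
Step 3: signal(T2) -> count=1 queue=[] holders={T1}
Step 4: signal(T1) -> count=2 queue=[] holders={none}
Step 5: wait(T2) -> count=1 queue=[] holders={T2}
Step 6: wait(T1) -> count=0 queue=[] holders={T1,T2}
Step 7: wait(T3) -> count=0 queue=[T3] holders={T1,T2}
Step 8: signal(T1) -> count=0 queue=[] holders={T2,T3}
Step 9: wait(T1) -> count=0 queue=[T1] holders={T2,T3}
Step 10: signal(T3) -> count=0 queue=[] holders={T1,T2}
Step 11: signal(T1) -> count=1 queue=[] holders={T2}
Step 12: signal(T2) -> count=2 queue=[] holders={none}
Final holders: {none} -> 0 thread(s)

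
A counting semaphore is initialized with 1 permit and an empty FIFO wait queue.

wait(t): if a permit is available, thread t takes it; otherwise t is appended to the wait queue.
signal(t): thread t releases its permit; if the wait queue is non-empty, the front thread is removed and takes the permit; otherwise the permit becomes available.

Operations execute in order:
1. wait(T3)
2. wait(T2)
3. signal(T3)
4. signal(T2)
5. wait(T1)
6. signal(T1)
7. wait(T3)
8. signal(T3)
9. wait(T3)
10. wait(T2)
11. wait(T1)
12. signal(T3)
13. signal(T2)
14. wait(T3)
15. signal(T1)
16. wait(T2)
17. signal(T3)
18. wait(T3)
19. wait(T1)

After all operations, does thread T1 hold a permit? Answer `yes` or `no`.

Answer: no

Derivation:
Step 1: wait(T3) -> count=0 queue=[] holders={T3}
Step 2: wait(T2) -> count=0 queue=[T2] holders={T3}
Step 3: signal(T3) -> count=0 queue=[] holders={T2}
Step 4: signal(T2) -> count=1 queue=[] holders={none}
Step 5: wait(T1) -> count=0 queue=[] holders={T1}
Step 6: signal(T1) -> count=1 queue=[] holders={none}
Step 7: wait(T3) -> count=0 queue=[] holders={T3}
Step 8: signal(T3) -> count=1 queue=[] holders={none}
Step 9: wait(T3) -> count=0 queue=[] holders={T3}
Step 10: wait(T2) -> count=0 queue=[T2] holders={T3}
Step 11: wait(T1) -> count=0 queue=[T2,T1] holders={T3}
Step 12: signal(T3) -> count=0 queue=[T1] holders={T2}
Step 13: signal(T2) -> count=0 queue=[] holders={T1}
Step 14: wait(T3) -> count=0 queue=[T3] holders={T1}
Step 15: signal(T1) -> count=0 queue=[] holders={T3}
Step 16: wait(T2) -> count=0 queue=[T2] holders={T3}
Step 17: signal(T3) -> count=0 queue=[] holders={T2}
Step 18: wait(T3) -> count=0 queue=[T3] holders={T2}
Step 19: wait(T1) -> count=0 queue=[T3,T1] holders={T2}
Final holders: {T2} -> T1 not in holders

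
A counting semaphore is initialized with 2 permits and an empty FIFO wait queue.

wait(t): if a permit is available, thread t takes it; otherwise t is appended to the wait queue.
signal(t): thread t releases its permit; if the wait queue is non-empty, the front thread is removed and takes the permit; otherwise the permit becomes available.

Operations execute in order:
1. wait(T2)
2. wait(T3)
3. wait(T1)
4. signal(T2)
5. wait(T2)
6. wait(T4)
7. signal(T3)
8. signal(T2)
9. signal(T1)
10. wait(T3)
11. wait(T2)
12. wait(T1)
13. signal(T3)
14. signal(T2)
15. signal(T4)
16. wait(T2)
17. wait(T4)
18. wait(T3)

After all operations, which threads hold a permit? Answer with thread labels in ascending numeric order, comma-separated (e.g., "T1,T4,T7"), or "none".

Answer: T1,T2

Derivation:
Step 1: wait(T2) -> count=1 queue=[] holders={T2}
Step 2: wait(T3) -> count=0 queue=[] holders={T2,T3}
Step 3: wait(T1) -> count=0 queue=[T1] holders={T2,T3}
Step 4: signal(T2) -> count=0 queue=[] holders={T1,T3}
Step 5: wait(T2) -> count=0 queue=[T2] holders={T1,T3}
Step 6: wait(T4) -> count=0 queue=[T2,T4] holders={T1,T3}
Step 7: signal(T3) -> count=0 queue=[T4] holders={T1,T2}
Step 8: signal(T2) -> count=0 queue=[] holders={T1,T4}
Step 9: signal(T1) -> count=1 queue=[] holders={T4}
Step 10: wait(T3) -> count=0 queue=[] holders={T3,T4}
Step 11: wait(T2) -> count=0 queue=[T2] holders={T3,T4}
Step 12: wait(T1) -> count=0 queue=[T2,T1] holders={T3,T4}
Step 13: signal(T3) -> count=0 queue=[T1] holders={T2,T4}
Step 14: signal(T2) -> count=0 queue=[] holders={T1,T4}
Step 15: signal(T4) -> count=1 queue=[] holders={T1}
Step 16: wait(T2) -> count=0 queue=[] holders={T1,T2}
Step 17: wait(T4) -> count=0 queue=[T4] holders={T1,T2}
Step 18: wait(T3) -> count=0 queue=[T4,T3] holders={T1,T2}
Final holders: T1,T2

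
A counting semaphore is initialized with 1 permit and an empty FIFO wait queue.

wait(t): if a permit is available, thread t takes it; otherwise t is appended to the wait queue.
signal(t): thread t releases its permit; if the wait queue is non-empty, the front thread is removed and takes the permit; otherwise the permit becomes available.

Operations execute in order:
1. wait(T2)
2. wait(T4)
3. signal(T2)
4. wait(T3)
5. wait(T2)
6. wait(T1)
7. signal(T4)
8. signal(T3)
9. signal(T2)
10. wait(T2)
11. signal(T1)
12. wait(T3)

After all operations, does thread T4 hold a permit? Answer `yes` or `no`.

Step 1: wait(T2) -> count=0 queue=[] holders={T2}
Step 2: wait(T4) -> count=0 queue=[T4] holders={T2}
Step 3: signal(T2) -> count=0 queue=[] holders={T4}
Step 4: wait(T3) -> count=0 queue=[T3] holders={T4}
Step 5: wait(T2) -> count=0 queue=[T3,T2] holders={T4}
Step 6: wait(T1) -> count=0 queue=[T3,T2,T1] holders={T4}
Step 7: signal(T4) -> count=0 queue=[T2,T1] holders={T3}
Step 8: signal(T3) -> count=0 queue=[T1] holders={T2}
Step 9: signal(T2) -> count=0 queue=[] holders={T1}
Step 10: wait(T2) -> count=0 queue=[T2] holders={T1}
Step 11: signal(T1) -> count=0 queue=[] holders={T2}
Step 12: wait(T3) -> count=0 queue=[T3] holders={T2}
Final holders: {T2} -> T4 not in holders

Answer: no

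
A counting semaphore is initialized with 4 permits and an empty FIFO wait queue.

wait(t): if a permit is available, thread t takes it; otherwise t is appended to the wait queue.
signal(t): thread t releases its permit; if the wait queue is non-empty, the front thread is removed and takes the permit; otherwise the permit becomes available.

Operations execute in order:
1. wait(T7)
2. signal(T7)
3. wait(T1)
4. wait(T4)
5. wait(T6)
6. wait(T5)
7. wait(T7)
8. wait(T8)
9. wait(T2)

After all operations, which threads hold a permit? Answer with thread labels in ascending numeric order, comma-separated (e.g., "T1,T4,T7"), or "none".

Answer: T1,T4,T5,T6

Derivation:
Step 1: wait(T7) -> count=3 queue=[] holders={T7}
Step 2: signal(T7) -> count=4 queue=[] holders={none}
Step 3: wait(T1) -> count=3 queue=[] holders={T1}
Step 4: wait(T4) -> count=2 queue=[] holders={T1,T4}
Step 5: wait(T6) -> count=1 queue=[] holders={T1,T4,T6}
Step 6: wait(T5) -> count=0 queue=[] holders={T1,T4,T5,T6}
Step 7: wait(T7) -> count=0 queue=[T7] holders={T1,T4,T5,T6}
Step 8: wait(T8) -> count=0 queue=[T7,T8] holders={T1,T4,T5,T6}
Step 9: wait(T2) -> count=0 queue=[T7,T8,T2] holders={T1,T4,T5,T6}
Final holders: T1,T4,T5,T6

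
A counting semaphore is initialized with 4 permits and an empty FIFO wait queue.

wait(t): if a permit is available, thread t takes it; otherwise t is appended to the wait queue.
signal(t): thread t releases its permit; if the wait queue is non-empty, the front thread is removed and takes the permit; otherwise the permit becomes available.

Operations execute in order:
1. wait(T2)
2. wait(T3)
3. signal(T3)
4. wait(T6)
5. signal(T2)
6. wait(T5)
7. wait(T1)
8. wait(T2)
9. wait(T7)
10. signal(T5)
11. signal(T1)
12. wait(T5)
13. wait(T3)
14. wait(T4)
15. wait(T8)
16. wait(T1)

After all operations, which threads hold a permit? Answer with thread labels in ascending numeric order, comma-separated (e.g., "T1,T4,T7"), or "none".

Answer: T2,T5,T6,T7

Derivation:
Step 1: wait(T2) -> count=3 queue=[] holders={T2}
Step 2: wait(T3) -> count=2 queue=[] holders={T2,T3}
Step 3: signal(T3) -> count=3 queue=[] holders={T2}
Step 4: wait(T6) -> count=2 queue=[] holders={T2,T6}
Step 5: signal(T2) -> count=3 queue=[] holders={T6}
Step 6: wait(T5) -> count=2 queue=[] holders={T5,T6}
Step 7: wait(T1) -> count=1 queue=[] holders={T1,T5,T6}
Step 8: wait(T2) -> count=0 queue=[] holders={T1,T2,T5,T6}
Step 9: wait(T7) -> count=0 queue=[T7] holders={T1,T2,T5,T6}
Step 10: signal(T5) -> count=0 queue=[] holders={T1,T2,T6,T7}
Step 11: signal(T1) -> count=1 queue=[] holders={T2,T6,T7}
Step 12: wait(T5) -> count=0 queue=[] holders={T2,T5,T6,T7}
Step 13: wait(T3) -> count=0 queue=[T3] holders={T2,T5,T6,T7}
Step 14: wait(T4) -> count=0 queue=[T3,T4] holders={T2,T5,T6,T7}
Step 15: wait(T8) -> count=0 queue=[T3,T4,T8] holders={T2,T5,T6,T7}
Step 16: wait(T1) -> count=0 queue=[T3,T4,T8,T1] holders={T2,T5,T6,T7}
Final holders: T2,T5,T6,T7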